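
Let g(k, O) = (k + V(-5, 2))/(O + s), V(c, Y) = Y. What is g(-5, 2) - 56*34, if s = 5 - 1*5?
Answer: -3811/2 ≈ -1905.5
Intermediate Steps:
s = 0 (s = 5 - 5 = 0)
g(k, O) = (2 + k)/O (g(k, O) = (k + 2)/(O + 0) = (2 + k)/O)
g(-5, 2) - 56*34 = (2 - 5)/2 - 56*34 = (½)*(-3) - 1904 = -3/2 - 1904 = -3811/2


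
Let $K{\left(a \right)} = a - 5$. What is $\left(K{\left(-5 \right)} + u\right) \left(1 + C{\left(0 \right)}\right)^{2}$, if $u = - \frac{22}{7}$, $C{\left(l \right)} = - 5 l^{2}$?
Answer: $- \frac{92}{7} \approx -13.143$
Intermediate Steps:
$u = - \frac{22}{7}$ ($u = \left(-22\right) \frac{1}{7} = - \frac{22}{7} \approx -3.1429$)
$K{\left(a \right)} = -5 + a$
$\left(K{\left(-5 \right)} + u\right) \left(1 + C{\left(0 \right)}\right)^{2} = \left(\left(-5 - 5\right) - \frac{22}{7}\right) \left(1 - 5 \cdot 0^{2}\right)^{2} = \left(-10 - \frac{22}{7}\right) \left(1 - 0\right)^{2} = - \frac{92 \left(1 + 0\right)^{2}}{7} = - \frac{92 \cdot 1^{2}}{7} = \left(- \frac{92}{7}\right) 1 = - \frac{92}{7}$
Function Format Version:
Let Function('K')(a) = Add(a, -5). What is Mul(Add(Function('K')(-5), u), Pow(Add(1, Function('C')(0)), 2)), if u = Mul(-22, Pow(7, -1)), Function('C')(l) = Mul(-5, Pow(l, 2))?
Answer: Rational(-92, 7) ≈ -13.143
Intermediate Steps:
u = Rational(-22, 7) (u = Mul(-22, Rational(1, 7)) = Rational(-22, 7) ≈ -3.1429)
Function('K')(a) = Add(-5, a)
Mul(Add(Function('K')(-5), u), Pow(Add(1, Function('C')(0)), 2)) = Mul(Add(Add(-5, -5), Rational(-22, 7)), Pow(Add(1, Mul(-5, Pow(0, 2))), 2)) = Mul(Add(-10, Rational(-22, 7)), Pow(Add(1, Mul(-5, 0)), 2)) = Mul(Rational(-92, 7), Pow(Add(1, 0), 2)) = Mul(Rational(-92, 7), Pow(1, 2)) = Mul(Rational(-92, 7), 1) = Rational(-92, 7)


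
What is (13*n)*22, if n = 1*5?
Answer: 1430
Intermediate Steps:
n = 5
(13*n)*22 = (13*5)*22 = 65*22 = 1430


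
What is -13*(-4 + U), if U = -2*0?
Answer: 52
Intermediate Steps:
U = 0
-13*(-4 + U) = -13*(-4 + 0) = -13*(-4) = 52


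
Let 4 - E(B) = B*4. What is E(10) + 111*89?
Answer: 9843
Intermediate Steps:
E(B) = 4 - 4*B (E(B) = 4 - B*4 = 4 - 4*B)
E(10) + 111*89 = (4 - 4*10) + 111*89 = (4 - 40) + 9879 = -36 + 9879 = 9843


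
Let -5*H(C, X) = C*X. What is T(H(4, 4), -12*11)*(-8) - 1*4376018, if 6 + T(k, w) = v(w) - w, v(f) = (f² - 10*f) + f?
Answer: -4525922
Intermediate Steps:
v(f) = f² - 9*f
H(C, X) = -C*X/5
T(k, w) = -6 - w + w*(-9 + w) (T(k, w) = -6 + (w*(-9 + w) - w) = -6 + (-w + w*(-9 + w)) = -6 - w + w*(-9 + w))
T(H(4, 4), -12*11)*(-8) - 1*4376018 = (-6 - (-12)*11 + (-12*11)*(-9 - 12*11))*(-8) - 1*4376018 = (-6 - 1*(-132) - 132*(-9 - 132))*(-8) - 4376018 = (-6 + 132 - 132*(-141))*(-8) - 4376018 = (-6 + 132 + 18612)*(-8) - 4376018 = 18738*(-8) - 4376018 = -149904 - 4376018 = -4525922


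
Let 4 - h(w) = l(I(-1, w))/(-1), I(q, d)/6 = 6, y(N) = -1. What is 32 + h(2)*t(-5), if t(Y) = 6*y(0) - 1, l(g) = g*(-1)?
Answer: 256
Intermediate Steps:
I(q, d) = 36 (I(q, d) = 6*6 = 36)
l(g) = -g
h(w) = -32 (h(w) = 4 - (-1*36)/(-1) = 4 - (-36)*(-1) = 4 - 1*36 = 4 - 36 = -32)
t(Y) = -7 (t(Y) = 6*(-1) - 1 = -6 - 1 = -7)
32 + h(2)*t(-5) = 32 - 32*(-7) = 32 + 224 = 256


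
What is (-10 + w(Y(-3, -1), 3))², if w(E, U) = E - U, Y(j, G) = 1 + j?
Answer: 225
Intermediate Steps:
(-10 + w(Y(-3, -1), 3))² = (-10 + ((1 - 3) - 1*3))² = (-10 + (-2 - 3))² = (-10 - 5)² = (-15)² = 225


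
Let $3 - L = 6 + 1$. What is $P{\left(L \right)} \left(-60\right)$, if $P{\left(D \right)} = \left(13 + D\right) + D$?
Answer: $-300$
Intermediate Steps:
$L = -4$ ($L = 3 - \left(6 + 1\right) = 3 - 7 = -4$)
$P{\left(D \right)} = 13 + 2 D$
$P{\left(L \right)} \left(-60\right) = \left(13 + 2 \left(-4\right)\right) \left(-60\right) = \left(13 - 8\right) \left(-60\right) = 5 \left(-60\right) = -300$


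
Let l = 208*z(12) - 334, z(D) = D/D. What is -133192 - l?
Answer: -133066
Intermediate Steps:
z(D) = 1
l = -126 (l = 208*1 - 334 = 208 - 334 = -126)
-133192 - l = -133192 - 1*(-126) = -133192 + 126 = -133066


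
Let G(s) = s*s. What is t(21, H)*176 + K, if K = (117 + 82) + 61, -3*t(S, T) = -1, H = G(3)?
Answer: 956/3 ≈ 318.67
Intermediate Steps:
G(s) = s**2
H = 9 (H = 3**2 = 9)
t(S, T) = 1/3 (t(S, T) = -1/3*(-1) = 1/3)
K = 260 (K = 199 + 61 = 260)
t(21, H)*176 + K = (1/3)*176 + 260 = 176/3 + 260 = 956/3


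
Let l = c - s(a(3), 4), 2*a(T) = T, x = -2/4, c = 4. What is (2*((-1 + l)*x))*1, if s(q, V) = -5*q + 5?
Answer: -11/2 ≈ -5.5000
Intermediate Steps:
x = -1/2 (x = -2*1/4 = -1/2 ≈ -0.50000)
a(T) = T/2
s(q, V) = 5 - 5*q
l = 13/2 (l = 4 - (5 - 5*3/2) = 4 - (5 - 15/2) = 4 - 1*(-5/2) = 4 + 5/2 = 13/2 ≈ 6.5000)
(2*((-1 + l)*x))*1 = (2*((-1 + 13/2)*(-1/2)))*1 = (2*((11/2)*(-1/2)))*1 = (2*(-11/4))*1 = -11/2*1 = -11/2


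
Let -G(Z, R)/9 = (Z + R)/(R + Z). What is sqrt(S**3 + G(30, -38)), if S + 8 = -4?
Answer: 3*I*sqrt(193) ≈ 41.677*I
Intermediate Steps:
S = -12 (S = -8 - 4 = -12)
G(Z, R) = -9 (G(Z, R) = -9*(Z + R)/(R + Z) = -9*(R + Z)/(R + Z) = -9*1 = -9)
sqrt(S**3 + G(30, -38)) = sqrt((-12)**3 - 9) = sqrt(-1728 - 9) = sqrt(-1737) = 3*I*sqrt(193)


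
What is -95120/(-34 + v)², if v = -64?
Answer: -23780/2401 ≈ -9.9042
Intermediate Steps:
-95120/(-34 + v)² = -95120/(-34 - 64)² = -95120/((-98)²) = -95120/9604 = -95120*1/9604 = -23780/2401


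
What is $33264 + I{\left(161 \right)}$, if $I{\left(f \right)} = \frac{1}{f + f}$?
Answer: $\frac{10711009}{322} \approx 33264.0$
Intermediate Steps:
$I{\left(f \right)} = \frac{1}{2 f}$
$33264 + I{\left(161 \right)} = 33264 + \frac{1}{2 \cdot 161} = 33264 + \frac{1}{2} \cdot \frac{1}{161} = 33264 + \frac{1}{322} = \frac{10711009}{322}$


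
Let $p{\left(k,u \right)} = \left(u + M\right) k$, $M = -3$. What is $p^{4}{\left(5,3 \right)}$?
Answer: $0$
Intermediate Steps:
$p{\left(k,u \right)} = k \left(-3 + u\right)$ ($p{\left(k,u \right)} = \left(u - 3\right) k = \left(-3 + u\right) k = k \left(-3 + u\right)$)
$p^{4}{\left(5,3 \right)} = \left(5 \left(-3 + 3\right)\right)^{4} = \left(5 \cdot 0\right)^{4} = 0^{4} = 0$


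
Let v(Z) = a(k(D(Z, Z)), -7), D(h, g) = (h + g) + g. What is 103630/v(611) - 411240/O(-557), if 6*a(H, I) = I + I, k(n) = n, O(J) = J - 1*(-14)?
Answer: -55311530/1267 ≈ -43656.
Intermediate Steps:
D(h, g) = h + 2*g (D(h, g) = (g + h) + g = h + 2*g)
O(J) = 14 + J (O(J) = J + 14 = 14 + J)
a(H, I) = I/3 (a(H, I) = (I + I)/6 = (2*I)/6 = I/3)
v(Z) = -7/3 (v(Z) = (1/3)*(-7) = -7/3)
103630/v(611) - 411240/O(-557) = 103630/(-7/3) - 411240/(14 - 557) = 103630*(-3/7) - 411240/(-543) = -310890/7 - 411240*(-1/543) = -310890/7 + 137080/181 = -55311530/1267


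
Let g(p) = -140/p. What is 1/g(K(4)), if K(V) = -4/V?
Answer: 1/140 ≈ 0.0071429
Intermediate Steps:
1/g(K(4)) = 1/(-140*(-1/1)) = 1/(-140/((-4*¼))) = 1/(-140/(-1)) = 1/(-140*(-1)) = 1/140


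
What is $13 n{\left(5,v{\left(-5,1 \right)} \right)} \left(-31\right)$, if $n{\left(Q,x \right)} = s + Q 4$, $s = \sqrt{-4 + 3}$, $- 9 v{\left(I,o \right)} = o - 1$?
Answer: $-8060 - 403 i \approx -8060.0 - 403.0 i$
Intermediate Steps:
$v{\left(I,o \right)} = \frac{1}{9} - \frac{o}{9}$ ($v{\left(I,o \right)} = - \frac{o - 1}{9} = - \frac{-1 + o}{9} = \frac{1}{9} - \frac{o}{9}$)
$s = i$ ($s = \sqrt{-1} = i \approx 1.0 i$)
$n{\left(Q,x \right)} = i + 4 Q$ ($n{\left(Q,x \right)} = i + Q 4 = i + 4 Q$)
$13 n{\left(5,v{\left(-5,1 \right)} \right)} \left(-31\right) = 13 \left(i + 4 \cdot 5\right) \left(-31\right) = 13 \left(i + 20\right) \left(-31\right) = 13 \left(20 + i\right) \left(-31\right) = \left(260 + 13 i\right) \left(-31\right) = -8060 - 403 i$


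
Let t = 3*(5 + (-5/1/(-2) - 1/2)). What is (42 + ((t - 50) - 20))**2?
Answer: 49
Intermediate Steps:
t = 21 (t = 3*(5 + (-5*1*(-1/2) - 1*1/2)) = 3*(5 + (-5*(-1/2) - 1/2)) = 3*(5 + (5/2 - 1/2)) = 3*(5 + 2) = 3*7 = 21)
(42 + ((t - 50) - 20))**2 = (42 + ((21 - 50) - 20))**2 = (42 + (-29 - 20))**2 = (42 - 49)**2 = (-7)**2 = 49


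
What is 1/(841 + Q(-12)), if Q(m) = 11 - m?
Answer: 1/864 ≈ 0.0011574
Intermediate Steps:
1/(841 + Q(-12)) = 1/(841 + (11 - 1*(-12))) = 1/(841 + (11 + 12)) = 1/(841 + 23) = 1/864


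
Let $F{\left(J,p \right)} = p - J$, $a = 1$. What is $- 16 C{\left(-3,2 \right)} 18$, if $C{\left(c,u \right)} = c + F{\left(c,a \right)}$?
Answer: $-288$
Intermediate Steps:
$C{\left(c,u \right)} = 1$ ($C{\left(c,u \right)} = c - \left(-1 + c\right) = 1$)
$- 16 C{\left(-3,2 \right)} 18 = \left(-16\right) 1 \cdot 18 = \left(-16\right) 18 = -288$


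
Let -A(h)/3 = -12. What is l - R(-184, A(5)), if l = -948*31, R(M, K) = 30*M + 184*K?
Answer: -30492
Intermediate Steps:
A(h) = 36 (A(h) = -3*(-12) = 36)
l = -29388
l - R(-184, A(5)) = -29388 - (30*(-184) + 184*36) = -29388 - (-5520 + 6624) = -29388 - 1*1104 = -29388 - 1104 = -30492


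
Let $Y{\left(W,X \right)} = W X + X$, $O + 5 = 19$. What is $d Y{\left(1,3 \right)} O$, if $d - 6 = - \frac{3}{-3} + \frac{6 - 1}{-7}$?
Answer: $528$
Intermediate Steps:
$O = 14$ ($O = -5 + 19 = 14$)
$Y{\left(W,X \right)} = X + W X$
$d = \frac{44}{7}$ ($d = 6 + \left(- \frac{3}{-3} + \frac{6 - 1}{-7}\right) = 6 + \left(\left(-3\right) \left(- \frac{1}{3}\right) + 5 \left(- \frac{1}{7}\right)\right) = 6 + \left(1 - \frac{5}{7}\right) = 6 + \frac{2}{7} = \frac{44}{7} \approx 6.2857$)
$d Y{\left(1,3 \right)} O = \frac{44 \cdot 3 \left(1 + 1\right)}{7} \cdot 14 = \frac{44 \cdot 3 \cdot 2}{7} \cdot 14 = \frac{44}{7} \cdot 6 \cdot 14 = \frac{264}{7} \cdot 14 = 528$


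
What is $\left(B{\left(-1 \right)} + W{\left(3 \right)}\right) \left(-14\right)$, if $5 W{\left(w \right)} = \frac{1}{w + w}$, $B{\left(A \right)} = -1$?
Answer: $\frac{203}{15} \approx 13.533$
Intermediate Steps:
$W{\left(w \right)} = \frac{1}{10 w}$ ($W{\left(w \right)} = \frac{1}{5 \left(w + w\right)} = \frac{1}{5 \cdot 2 w} = \frac{\frac{1}{2} \frac{1}{w}}{5} = \frac{1}{10 w}$)
$\left(B{\left(-1 \right)} + W{\left(3 \right)}\right) \left(-14\right) = \left(-1 + \frac{1}{10 \cdot 3}\right) \left(-14\right) = \left(-1 + \frac{1}{10} \cdot \frac{1}{3}\right) \left(-14\right) = \left(-1 + \frac{1}{30}\right) \left(-14\right) = \left(- \frac{29}{30}\right) \left(-14\right) = \frac{203}{15}$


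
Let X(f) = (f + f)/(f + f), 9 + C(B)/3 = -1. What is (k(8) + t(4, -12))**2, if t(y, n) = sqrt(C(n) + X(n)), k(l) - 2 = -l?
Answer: (6 - I*sqrt(29))**2 ≈ 7.0 - 64.622*I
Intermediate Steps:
C(B) = -30 (C(B) = -27 + 3*(-1) = -27 - 3 = -30)
X(f) = 1 (X(f) = (2*f)/((2*f)) = (2*f)*(1/(2*f)) = 1)
k(l) = 2 - l
t(y, n) = I*sqrt(29) (t(y, n) = sqrt(-30 + 1) = sqrt(-29) = I*sqrt(29))
(k(8) + t(4, -12))**2 = ((2 - 1*8) + I*sqrt(29))**2 = ((2 - 8) + I*sqrt(29))**2 = (-6 + I*sqrt(29))**2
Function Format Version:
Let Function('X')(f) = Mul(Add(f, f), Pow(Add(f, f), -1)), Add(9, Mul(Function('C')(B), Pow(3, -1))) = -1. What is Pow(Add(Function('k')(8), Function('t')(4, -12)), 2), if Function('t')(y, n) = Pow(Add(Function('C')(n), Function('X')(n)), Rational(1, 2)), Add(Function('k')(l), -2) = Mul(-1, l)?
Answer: Pow(Add(6, Mul(-1, I, Pow(29, Rational(1, 2)))), 2) ≈ Add(7.0000, Mul(-64.622, I))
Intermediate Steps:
Function('C')(B) = -30 (Function('C')(B) = Add(-27, Mul(3, -1)) = Add(-27, -3) = -30)
Function('X')(f) = 1 (Function('X')(f) = Mul(Mul(2, f), Pow(Mul(2, f), -1)) = Mul(Mul(2, f), Mul(Rational(1, 2), Pow(f, -1))) = 1)
Function('k')(l) = Add(2, Mul(-1, l))
Function('t')(y, n) = Mul(I, Pow(29, Rational(1, 2))) (Function('t')(y, n) = Pow(Add(-30, 1), Rational(1, 2)) = Pow(-29, Rational(1, 2)) = Mul(I, Pow(29, Rational(1, 2))))
Pow(Add(Function('k')(8), Function('t')(4, -12)), 2) = Pow(Add(Add(2, Mul(-1, 8)), Mul(I, Pow(29, Rational(1, 2)))), 2) = Pow(Add(Add(2, -8), Mul(I, Pow(29, Rational(1, 2)))), 2) = Pow(Add(-6, Mul(I, Pow(29, Rational(1, 2)))), 2)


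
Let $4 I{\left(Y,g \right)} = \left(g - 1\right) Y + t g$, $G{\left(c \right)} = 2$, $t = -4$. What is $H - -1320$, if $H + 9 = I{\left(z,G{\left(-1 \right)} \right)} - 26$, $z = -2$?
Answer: $\frac{2565}{2} \approx 1282.5$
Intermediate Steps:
$I{\left(Y,g \right)} = - g + \frac{Y \left(-1 + g\right)}{4}$ ($I{\left(Y,g \right)} = \frac{\left(g - 1\right) Y - 4 g}{4} = \frac{\left(-1 + g\right) Y - 4 g}{4} = \frac{Y \left(-1 + g\right) - 4 g}{4} = \frac{- 4 g + Y \left(-1 + g\right)}{4} = - g + \frac{Y \left(-1 + g\right)}{4}$)
$H = - \frac{75}{2}$ ($H = -9 - \frac{57}{2} = - \frac{75}{2} \approx -37.5$)
$H - -1320 = - \frac{75}{2} - -1320 = - \frac{75}{2} + 1320 = \frac{2565}{2}$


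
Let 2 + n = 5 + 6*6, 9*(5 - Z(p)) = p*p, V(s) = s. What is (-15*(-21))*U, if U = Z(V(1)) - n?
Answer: -10745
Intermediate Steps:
Z(p) = 5 - p²/9 (Z(p) = 5 - p*p/9 = 5 - p²/9)
n = 39 (n = -2 + (5 + 6*6) = -2 + (5 + 36) = -2 + 41 = 39)
U = -307/9 (U = (5 - ⅑*1²) - 1*39 = (5 - ⅑*1) - 39 = (5 - ⅑) - 39 = 44/9 - 39 = -307/9 ≈ -34.111)
(-15*(-21))*U = -15*(-21)*(-307/9) = 315*(-307/9) = -10745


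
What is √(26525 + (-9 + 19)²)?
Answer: 5*√1065 ≈ 163.17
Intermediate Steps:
√(26525 + (-9 + 19)²) = √(26525 + 10²) = √(26525 + 100) = √26625 = 5*√1065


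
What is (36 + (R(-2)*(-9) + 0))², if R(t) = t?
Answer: 2916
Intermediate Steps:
(36 + (R(-2)*(-9) + 0))² = (36 + (-2*(-9) + 0))² = (36 + (18 + 0))² = (36 + 18)² = 54² = 2916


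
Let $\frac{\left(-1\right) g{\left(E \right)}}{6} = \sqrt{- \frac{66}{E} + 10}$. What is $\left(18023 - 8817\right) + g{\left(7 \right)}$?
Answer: $9206 - \frac{12 \sqrt{7}}{7} \approx 9201.5$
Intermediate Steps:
$g{\left(E \right)} = - 6 \sqrt{10 - \frac{66}{E}}$ ($g{\left(E \right)} = - 6 \sqrt{- \frac{66}{E} + 10} = - 6 \sqrt{10 - \frac{66}{E}}$)
$\left(18023 - 8817\right) + g{\left(7 \right)} = \left(18023 - 8817\right) - 6 \sqrt{10 - \frac{66}{7}} = 9206 - 6 \sqrt{10 - \frac{66}{7}} = 9206 - 6 \sqrt{\frac{4}{7}} = 9206 - 6 \frac{2 \sqrt{7}}{7} = 9206 - \frac{12 \sqrt{7}}{7}$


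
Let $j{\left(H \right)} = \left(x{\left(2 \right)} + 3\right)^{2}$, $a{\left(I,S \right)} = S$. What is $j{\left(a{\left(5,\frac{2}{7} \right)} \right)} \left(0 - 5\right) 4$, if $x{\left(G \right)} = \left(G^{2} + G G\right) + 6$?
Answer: $-5780$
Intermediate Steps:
$x{\left(G \right)} = 6 + 2 G^{2}$ ($x{\left(G \right)} = \left(G^{2} + G^{2}\right) + 6 = 2 G^{2} + 6 = 6 + 2 G^{2}$)
$j{\left(H \right)} = 289$ ($j{\left(H \right)} = \left(\left(6 + 2 \cdot 2^{2}\right) + 3\right)^{2} = \left(\left(6 + 2 \cdot 4\right) + 3\right)^{2} = \left(\left(6 + 8\right) + 3\right)^{2} = \left(14 + 3\right)^{2} = 17^{2} = 289$)
$j{\left(a{\left(5,\frac{2}{7} \right)} \right)} \left(0 - 5\right) 4 = 289 \left(0 - 5\right) 4 = 289 \left(\left(-5\right) 4\right) = 289 \left(-20\right) = -5780$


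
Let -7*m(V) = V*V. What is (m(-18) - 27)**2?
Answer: 263169/49 ≈ 5370.8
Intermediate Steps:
m(V) = -V**2/7 (m(V) = -V*V/7 = -V**2/7)
(m(-18) - 27)**2 = (-1/7*(-18)**2 - 27)**2 = (-1/7*324 - 27)**2 = (-324/7 - 27)**2 = (-513/7)**2 = 263169/49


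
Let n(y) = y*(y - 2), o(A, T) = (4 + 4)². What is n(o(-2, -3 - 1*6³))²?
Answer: 15745024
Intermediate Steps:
o(A, T) = 64 (o(A, T) = 8² = 64)
n(y) = y*(-2 + y)
n(o(-2, -3 - 1*6³))² = (64*(-2 + 64))² = (64*62)² = 3968² = 15745024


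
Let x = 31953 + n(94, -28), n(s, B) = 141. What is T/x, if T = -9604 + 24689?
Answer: 15085/32094 ≈ 0.47003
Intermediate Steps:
x = 32094 (x = 31953 + 141 = 32094)
T = 15085
T/x = 15085/32094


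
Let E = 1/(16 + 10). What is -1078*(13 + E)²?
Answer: -61942419/338 ≈ -1.8326e+5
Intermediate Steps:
E = 1/26 ≈ 0.038462
-1078*(13 + E)² = -1078*(13 + 1/26)² = -1078*(339/26)² = -1078*114921/676 = -61942419/338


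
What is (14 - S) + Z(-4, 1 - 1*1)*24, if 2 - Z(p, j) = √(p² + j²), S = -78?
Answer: 44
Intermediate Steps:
Z(p, j) = 2 - √(j² + p²) (Z(p, j) = 2 - √(p² + j²) = 2 - √(j² + p²))
(14 - S) + Z(-4, 1 - 1*1)*24 = (14 - 1*(-78)) + (2 - √((1 - 1*1)² + (-4)²))*24 = (14 + 78) + (2 - √((1 - 1)² + 16))*24 = 92 + (2 - √(0² + 16))*24 = 92 + (2 - √(0 + 16))*24 = 92 + (2 - √16)*24 = 92 + (2 - 1*4)*24 = 92 + (2 - 4)*24 = 92 - 2*24 = 92 - 48 = 44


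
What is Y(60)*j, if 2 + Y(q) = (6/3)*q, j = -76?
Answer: -8968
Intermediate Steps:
Y(q) = -2 + 2*q (Y(q) = -2 + (6/3)*q = -2 + (6*(⅓))*q = -2 + 2*q)
Y(60)*j = (-2 + 2*60)*(-76) = (-2 + 120)*(-76) = 118*(-76) = -8968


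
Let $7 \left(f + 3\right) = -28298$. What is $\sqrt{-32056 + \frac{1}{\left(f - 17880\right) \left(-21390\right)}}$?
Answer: $\frac{i \sqrt{653090171882008129170}}{142735470} \approx 179.04 i$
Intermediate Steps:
$f = - \frac{28319}{7}$ ($f = -3 + \frac{1}{7} \left(-28298\right) = -3 - \frac{28298}{7} = - \frac{28319}{7} \approx -4045.6$)
$\sqrt{-32056 + \frac{1}{\left(f - 17880\right) \left(-21390\right)}} = \sqrt{-32056 + \frac{1}{\left(- \frac{28319}{7} - 17880\right) \left(-21390\right)}} = \sqrt{-32056 + \frac{1}{- \frac{153479}{7}} \left(- \frac{1}{21390}\right)} = \sqrt{-32056 - - \frac{7}{3282915810}} = \sqrt{-32056 + \frac{7}{3282915810}} = \sqrt{- \frac{105237149205353}{3282915810}} = \frac{i \sqrt{653090171882008129170}}{142735470}$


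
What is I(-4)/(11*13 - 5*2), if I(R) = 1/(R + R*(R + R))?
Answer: 1/3724 ≈ 0.00026853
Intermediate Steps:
I(R) = 1/(R + 2*R²) (I(R) = 1/(R + R*(2*R)) = 1/(R + 2*R²))
I(-4)/(11*13 - 5*2) = (1/((-4)*(1 + 2*(-4))))/(11*13 - 5*2) = (-1/(4*(1 - 8)))/(143 - 10) = -¼/(-7)/133 = -¼*(-⅐)*(1/133) = (1/28)*(1/133) = 1/3724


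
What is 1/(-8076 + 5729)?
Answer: -1/2347 ≈ -0.00042608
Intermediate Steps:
1/(-8076 + 5729) = 1/(-2347) = -1/2347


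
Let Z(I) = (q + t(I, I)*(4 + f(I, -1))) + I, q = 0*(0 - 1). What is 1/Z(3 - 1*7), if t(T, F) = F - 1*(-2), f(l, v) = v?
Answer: -⅒ ≈ -0.10000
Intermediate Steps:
t(T, F) = 2 + F (t(T, F) = F + 2 = 2 + F)
q = 0 (q = 0*(-1) = 0)
Z(I) = 6 + 4*I (Z(I) = (0 + (2 + I)*(4 - 1)) + I = (0 + (2 + I)*3) + I = (0 + (6 + 3*I)) + I = (6 + 3*I) + I = 6 + 4*I)
1/Z(3 - 1*7) = 1/(6 + 4*(3 - 1*7)) = 1/(6 + 4*(3 - 7)) = 1/(6 + 4*(-4)) = 1/(6 - 16) = 1/(-10) = -⅒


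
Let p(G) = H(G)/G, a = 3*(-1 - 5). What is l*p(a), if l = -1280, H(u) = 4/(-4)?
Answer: -640/9 ≈ -71.111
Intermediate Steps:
H(u) = -1 (H(u) = 4*(-¼) = -1)
a = -18 (a = 3*(-6) = -18)
p(G) = -1/G
l*p(a) = -(-1280)/(-18) = -(-1280)*(-1)/18 = -1280*1/18 = -640/9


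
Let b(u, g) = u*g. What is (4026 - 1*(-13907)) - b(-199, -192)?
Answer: -20275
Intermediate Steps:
b(u, g) = g*u
(4026 - 1*(-13907)) - b(-199, -192) = (4026 - 1*(-13907)) - (-192)*(-199) = (4026 + 13907) - 1*38208 = 17933 - 38208 = -20275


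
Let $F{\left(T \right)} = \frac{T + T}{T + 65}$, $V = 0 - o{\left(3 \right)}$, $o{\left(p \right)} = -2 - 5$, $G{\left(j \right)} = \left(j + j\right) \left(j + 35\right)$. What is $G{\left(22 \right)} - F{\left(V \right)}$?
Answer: $\frac{90281}{36} \approx 2507.8$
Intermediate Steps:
$G{\left(j \right)} = 2 j \left(35 + j\right)$
$o{\left(p \right)} = -7$
$V = 7$ ($V = 0 - -7 = 0 + 7 = 7$)
$F{\left(T \right)} = \frac{2 T}{65 + T}$
$G{\left(22 \right)} - F{\left(V \right)} = 2 \cdot 22 \left(35 + 22\right) - 2 \cdot 7 \frac{1}{65 + 7} = 2 \cdot 22 \cdot 57 - 2 \cdot 7 \cdot \frac{1}{72} = 2508 - 2 \cdot 7 \cdot \frac{1}{72} = 2508 - \frac{7}{36} = \frac{90281}{36}$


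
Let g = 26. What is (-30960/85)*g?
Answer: -160992/17 ≈ -9470.1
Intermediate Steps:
(-30960/85)*g = -30960/85*26 = -144*43/17*26 = -6192/17*26 = -160992/17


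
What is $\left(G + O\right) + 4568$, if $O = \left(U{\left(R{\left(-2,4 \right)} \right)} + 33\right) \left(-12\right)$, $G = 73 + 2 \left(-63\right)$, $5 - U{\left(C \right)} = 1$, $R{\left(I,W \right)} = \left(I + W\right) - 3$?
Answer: $4071$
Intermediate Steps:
$R{\left(I,W \right)} = -3 + I + W$
$U{\left(C \right)} = 4$ ($U{\left(C \right)} = 5 - 1 = 4$)
$G = -53$ ($G = 73 - 126 = -53$)
$O = -444$ ($O = \left(4 + 33\right) \left(-12\right) = 37 \left(-12\right) = -444$)
$\left(G + O\right) + 4568 = \left(-53 - 444\right) + 4568 = -497 + 4568 = 4071$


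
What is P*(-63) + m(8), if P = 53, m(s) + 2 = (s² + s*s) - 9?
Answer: -3222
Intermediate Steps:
m(s) = -11 + 2*s² (m(s) = -2 + ((s² + s*s) - 9) = -2 + ((s² + s²) - 9) = -2 + (2*s² - 9) = -2 + (-9 + 2*s²) = -11 + 2*s²)
P*(-63) + m(8) = 53*(-63) + (-11 + 2*8²) = -3339 + (-11 + 2*64) = -3339 + (-11 + 128) = -3339 + 117 = -3222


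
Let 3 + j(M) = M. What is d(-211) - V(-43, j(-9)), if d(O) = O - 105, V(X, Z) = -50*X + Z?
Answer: -2454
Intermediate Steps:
j(M) = -3 + M
V(X, Z) = Z - 50*X
d(O) = -105 + O
d(-211) - V(-43, j(-9)) = (-105 - 211) - ((-3 - 9) - 50*(-43)) = -316 - (-12 + 2150) = -316 - 1*2138 = -316 - 2138 = -2454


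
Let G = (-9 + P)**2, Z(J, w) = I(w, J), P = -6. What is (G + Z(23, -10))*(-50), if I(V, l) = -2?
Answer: -11150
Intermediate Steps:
Z(J, w) = -2
G = 225 (G = (-9 - 6)**2 = (-15)**2 = 225)
(G + Z(23, -10))*(-50) = (225 - 2)*(-50) = 223*(-50) = -11150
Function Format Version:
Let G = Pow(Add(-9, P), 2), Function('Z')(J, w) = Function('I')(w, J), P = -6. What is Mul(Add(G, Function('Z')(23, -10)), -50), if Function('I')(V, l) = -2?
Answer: -11150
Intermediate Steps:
Function('Z')(J, w) = -2
G = 225 (G = Pow(Add(-9, -6), 2) = Pow(-15, 2) = 225)
Mul(Add(G, Function('Z')(23, -10)), -50) = Mul(Add(225, -2), -50) = Mul(223, -50) = -11150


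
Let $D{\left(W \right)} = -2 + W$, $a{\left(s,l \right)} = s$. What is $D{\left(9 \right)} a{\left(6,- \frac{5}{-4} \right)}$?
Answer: $42$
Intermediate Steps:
$D{\left(9 \right)} a{\left(6,- \frac{5}{-4} \right)} = \left(-2 + 9\right) 6 = 7 \cdot 6 = 42$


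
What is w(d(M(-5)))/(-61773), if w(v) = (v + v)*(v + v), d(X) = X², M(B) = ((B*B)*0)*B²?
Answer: 0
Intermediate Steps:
M(B) = 0 (M(B) = (B²*0)*B² = 0*B² = 0)
w(v) = 4*v² (w(v) = (2*v)*(2*v) = 4*v²)
w(d(M(-5)))/(-61773) = (4*(0²)²)/(-61773) = (4*0²)*(-1/61773) = (4*0)*(-1/61773) = 0*(-1/61773) = 0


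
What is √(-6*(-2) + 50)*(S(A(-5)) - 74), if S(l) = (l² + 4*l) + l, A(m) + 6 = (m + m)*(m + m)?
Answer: 9232*√62 ≈ 72693.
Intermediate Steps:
A(m) = -6 + 4*m² (A(m) = -6 + (m + m)*(m + m) = -6 + (2*m)*(2*m) = -6 + 4*m²)
S(l) = l² + 5*l
√(-6*(-2) + 50)*(S(A(-5)) - 74) = √(-6*(-2) + 50)*((-6 + 4*(-5)²)*(5 + (-6 + 4*(-5)²)) - 74) = √(12 + 50)*((-6 + 4*25)*(5 + (-6 + 4*25)) - 74) = √62*((-6 + 100)*(5 + (-6 + 100)) - 74) = √62*(94*(5 + 94) - 74) = √62*(94*99 - 74) = √62*(9306 - 74) = √62*9232 = 9232*√62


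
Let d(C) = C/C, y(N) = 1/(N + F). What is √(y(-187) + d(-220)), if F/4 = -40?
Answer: √120062/347 ≈ 0.99856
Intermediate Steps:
F = -160 (F = 4*(-40) = -160)
y(N) = 1/(-160 + N) (y(N) = 1/(N - 160) = 1/(-160 + N))
d(C) = 1
√(y(-187) + d(-220)) = √(1/(-160 - 187) + 1) = √(1/(-347) + 1) = √(-1/347 + 1) = √(346/347) = √120062/347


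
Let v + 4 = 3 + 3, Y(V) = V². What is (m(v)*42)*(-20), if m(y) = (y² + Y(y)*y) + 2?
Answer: -11760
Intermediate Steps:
v = 2 (v = -4 + (3 + 3) = -4 + 6 = 2)
m(y) = 2 + y² + y³ (m(y) = (y² + y²*y) + 2 = (y² + y³) + 2 = 2 + y² + y³)
(m(v)*42)*(-20) = ((2 + 2² + 2³)*42)*(-20) = ((2 + 4 + 8)*42)*(-20) = (14*42)*(-20) = 588*(-20) = -11760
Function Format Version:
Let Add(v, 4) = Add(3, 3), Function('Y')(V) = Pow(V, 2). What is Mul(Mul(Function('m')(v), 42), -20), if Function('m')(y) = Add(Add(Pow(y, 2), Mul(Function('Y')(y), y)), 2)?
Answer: -11760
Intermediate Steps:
v = 2 (v = Add(-4, Add(3, 3)) = Add(-4, 6) = 2)
Function('m')(y) = Add(2, Pow(y, 2), Pow(y, 3)) (Function('m')(y) = Add(Add(Pow(y, 2), Mul(Pow(y, 2), y)), 2) = Add(Add(Pow(y, 2), Pow(y, 3)), 2) = Add(2, Pow(y, 2), Pow(y, 3)))
Mul(Mul(Function('m')(v), 42), -20) = Mul(Mul(Add(2, Pow(2, 2), Pow(2, 3)), 42), -20) = Mul(Mul(Add(2, 4, 8), 42), -20) = Mul(Mul(14, 42), -20) = Mul(588, -20) = -11760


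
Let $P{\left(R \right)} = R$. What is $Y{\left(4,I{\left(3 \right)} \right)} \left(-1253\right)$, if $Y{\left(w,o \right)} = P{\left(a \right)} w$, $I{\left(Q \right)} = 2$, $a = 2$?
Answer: $-10024$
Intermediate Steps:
$Y{\left(w,o \right)} = 2 w$
$Y{\left(4,I{\left(3 \right)} \right)} \left(-1253\right) = 2 \cdot 4 \left(-1253\right) = 8 \left(-1253\right) = -10024$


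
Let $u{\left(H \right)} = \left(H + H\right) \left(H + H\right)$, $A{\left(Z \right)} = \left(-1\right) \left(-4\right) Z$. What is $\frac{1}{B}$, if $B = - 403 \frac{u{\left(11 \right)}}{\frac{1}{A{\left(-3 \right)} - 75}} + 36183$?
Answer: $\frac{1}{17005707} \approx 5.8804 \cdot 10^{-8}$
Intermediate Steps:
$A{\left(Z \right)} = 4 Z$
$u{\left(H \right)} = 4 H^{2}$ ($u{\left(H \right)} = 2 H 2 H = 4 H^{2}$)
$B = 17005707$ ($B = - 403 \frac{4 \cdot 11^{2}}{\frac{1}{4 \left(-3\right) - 75}} + 36183 = - 403 \frac{4 \cdot 121}{\frac{1}{-12 - 75}} + 36183 = - 403 \frac{484}{\frac{1}{-87}} + 36183 = - 403 \frac{484}{- \frac{1}{87}} + 36183 = - 403 \cdot 484 \left(-87\right) + 36183 = \left(-403\right) \left(-42108\right) + 36183 = 16969524 + 36183 = 17005707$)
$\frac{1}{B} = \frac{1}{17005707}$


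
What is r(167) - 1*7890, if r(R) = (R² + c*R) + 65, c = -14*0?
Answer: 20064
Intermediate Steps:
c = 0
r(R) = 65 + R² (r(R) = (R² + 0*R) + 65 = (R² + 0) + 65 = R² + 65 = 65 + R²)
r(167) - 1*7890 = (65 + 167²) - 1*7890 = (65 + 27889) - 7890 = 27954 - 7890 = 20064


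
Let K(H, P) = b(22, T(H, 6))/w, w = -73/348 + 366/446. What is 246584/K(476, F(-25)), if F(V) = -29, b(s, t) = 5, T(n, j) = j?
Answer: 584465726/19401 ≈ 30126.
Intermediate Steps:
w = 47405/77604 (w = -73*1/348 + 366*(1/446) = -73/348 + 183/223 = 47405/77604 ≈ 0.61086)
K(H, P) = 77604/9481 (K(H, P) = 5/(47405/77604) = 5*(77604/47405) = 77604/9481)
246584/K(476, F(-25)) = 246584/(77604/9481) = 246584*(9481/77604) = 584465726/19401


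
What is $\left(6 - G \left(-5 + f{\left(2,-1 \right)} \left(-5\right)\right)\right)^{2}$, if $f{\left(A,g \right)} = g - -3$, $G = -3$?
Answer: $72900$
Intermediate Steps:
$f{\left(A,g \right)} = 3 + g$ ($f{\left(A,g \right)} = g + 3 = 3 + g$)
$\left(6 - G \left(-5 + f{\left(2,-1 \right)} \left(-5\right)\right)\right)^{2} = \left(6 \left(-1\right) \left(-3\right) \left(-5 + \left(3 - 1\right) \left(-5\right)\right)\right)^{2} = \left(6 \cdot 3 \left(-5 + 2 \left(-5\right)\right)\right)^{2} = \left(6 \cdot 3 \left(-5 - 10\right)\right)^{2} = \left(6 \cdot 3 \left(-15\right)\right)^{2} = \left(6 \left(-45\right)\right)^{2} = \left(-270\right)^{2} = 72900$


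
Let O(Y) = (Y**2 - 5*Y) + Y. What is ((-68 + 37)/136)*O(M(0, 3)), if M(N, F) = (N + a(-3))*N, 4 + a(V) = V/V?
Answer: 0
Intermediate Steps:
a(V) = -3 (a(V) = -4 + V/V = -4 + 1 = -3)
M(N, F) = N*(-3 + N) (M(N, F) = (N - 3)*N = (-3 + N)*N = N*(-3 + N))
O(Y) = Y**2 - 4*Y
((-68 + 37)/136)*O(M(0, 3)) = ((-68 + 37)/136)*((0*(-3 + 0))*(-4 + 0*(-3 + 0))) = (-31*1/136)*((0*(-3))*(-4 + 0*(-3))) = -0*(-4 + 0) = -0*(-4) = -31/136*0 = 0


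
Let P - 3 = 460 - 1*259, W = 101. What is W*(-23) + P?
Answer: -2119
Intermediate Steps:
P = 204 (P = 3 + (460 - 1*259) = 3 + (460 - 259) = 3 + 201 = 204)
W*(-23) + P = 101*(-23) + 204 = -2323 + 204 = -2119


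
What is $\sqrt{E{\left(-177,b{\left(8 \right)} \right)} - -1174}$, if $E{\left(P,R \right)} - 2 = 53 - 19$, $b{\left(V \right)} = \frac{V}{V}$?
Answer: $11 \sqrt{10} \approx 34.785$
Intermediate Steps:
$b{\left(V \right)} = 1$
$E{\left(P,R \right)} = 36$ ($E{\left(P,R \right)} = 2 + \left(53 - 19\right) = 2 + 34 = 36$)
$\sqrt{E{\left(-177,b{\left(8 \right)} \right)} - -1174} = \sqrt{36 - -1174} = \sqrt{36 + 1174} = \sqrt{1210} = 11 \sqrt{10}$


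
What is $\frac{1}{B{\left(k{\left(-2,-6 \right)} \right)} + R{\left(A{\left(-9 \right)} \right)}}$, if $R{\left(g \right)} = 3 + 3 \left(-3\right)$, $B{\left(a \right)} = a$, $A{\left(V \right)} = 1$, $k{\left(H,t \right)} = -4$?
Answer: $- \frac{1}{10} \approx -0.1$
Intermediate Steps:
$R{\left(g \right)} = -6$ ($R{\left(g \right)} = 3 - 9 = -6$)
$\frac{1}{B{\left(k{\left(-2,-6 \right)} \right)} + R{\left(A{\left(-9 \right)} \right)}} = \frac{1}{-4 - 6} = \frac{1}{-10} = - \frac{1}{10}$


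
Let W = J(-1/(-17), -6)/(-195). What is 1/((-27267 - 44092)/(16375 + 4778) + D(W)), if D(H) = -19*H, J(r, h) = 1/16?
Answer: -21999120/74079391 ≈ -0.29697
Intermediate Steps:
J(r, h) = 1/16
W = -1/3120 (W = (1/16)/(-195) = (1/16)*(-1/195) = -1/3120 ≈ -0.00032051)
1/((-27267 - 44092)/(16375 + 4778) + D(W)) = 1/((-27267 - 44092)/(16375 + 4778) - 19*(-1/3120)) = 1/(-71359/21153 + 19/3120) = 1/(-74079391/21999120) = -21999120/74079391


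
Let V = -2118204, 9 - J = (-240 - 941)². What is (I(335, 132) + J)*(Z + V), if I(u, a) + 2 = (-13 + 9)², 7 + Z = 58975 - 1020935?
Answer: 4296031540198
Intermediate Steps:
J = -1394752 (J = 9 - (-240 - 941)² = 9 - 1*(-1181)² = 9 - 1*1394761 = 9 - 1394761 = -1394752)
Z = -961967 (Z = -7 + (58975 - 1020935) = -7 - 961960 = -961967)
I(u, a) = 14 (I(u, a) = -2 + (-13 + 9)² = -2 + (-4)² = -2 + 16 = 14)
(I(335, 132) + J)*(Z + V) = (14 - 1394752)*(-961967 - 2118204) = -1394738*(-3080171) = 4296031540198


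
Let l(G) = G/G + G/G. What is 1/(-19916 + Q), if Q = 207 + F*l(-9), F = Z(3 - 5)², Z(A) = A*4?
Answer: -1/19581 ≈ -5.1070e-5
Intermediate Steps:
Z(A) = 4*A
l(G) = 2 (l(G) = 1 + 1 = 2)
F = 64 (F = (4*(3 - 5))² = (4*(-2))² = (-8)² = 64)
Q = 335 (Q = 207 + 64*2 = 207 + 128 = 335)
1/(-19916 + Q) = 1/(-19916 + 335) = 1/(-19581) = -1/19581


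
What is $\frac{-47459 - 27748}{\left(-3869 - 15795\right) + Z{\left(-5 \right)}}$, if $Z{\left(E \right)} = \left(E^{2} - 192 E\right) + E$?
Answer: $\frac{25069}{6228} \approx 4.0252$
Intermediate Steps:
$Z{\left(E \right)} = E^{2} - 191 E$
$\frac{-47459 - 27748}{\left(-3869 - 15795\right) + Z{\left(-5 \right)}} = \frac{-47459 - 27748}{\left(-3869 - 15795\right) - 5 \left(-191 - 5\right)} = - \frac{75207}{-19664 - -980} = - \frac{75207}{-19664 + 980} = - \frac{75207}{-18684} = \left(-75207\right) \left(- \frac{1}{18684}\right) = \frac{25069}{6228}$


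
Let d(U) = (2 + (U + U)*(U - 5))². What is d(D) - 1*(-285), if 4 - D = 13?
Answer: 64801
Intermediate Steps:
D = -9 (D = 4 - 1*13 = 4 - 13 = -9)
d(U) = (2 + 2*U*(-5 + U))² (d(U) = (2 + (2*U)*(-5 + U))² = (2 + 2*U*(-5 + U))²)
d(D) - 1*(-285) = 4*(1 + (-9)² - 5*(-9))² - 1*(-285) = 4*(1 + 81 + 45)² + 285 = 4*127² + 285 = 4*16129 + 285 = 64516 + 285 = 64801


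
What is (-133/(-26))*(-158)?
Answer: -10507/13 ≈ -808.23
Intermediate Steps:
(-133/(-26))*(-158) = -1/26*(-133)*(-158) = (133/26)*(-158) = -10507/13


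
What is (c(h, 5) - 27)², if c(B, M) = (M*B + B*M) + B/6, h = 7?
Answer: 70225/36 ≈ 1950.7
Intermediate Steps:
c(B, M) = B/6 + 2*B*M (c(B, M) = (B*M + B*M) + B*(⅙) = 2*B*M + B/6 = B/6 + 2*B*M)
(c(h, 5) - 27)² = ((⅙)*7*(1 + 12*5) - 27)² = ((⅙)*7*(1 + 60) - 27)² = ((⅙)*7*61 - 27)² = (427/6 - 27)² = (265/6)² = 70225/36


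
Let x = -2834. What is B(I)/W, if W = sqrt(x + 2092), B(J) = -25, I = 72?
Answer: 25*I*sqrt(742)/742 ≈ 0.91778*I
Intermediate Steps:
W = I*sqrt(742) (W = sqrt(-2834 + 2092) = sqrt(-742) = I*sqrt(742) ≈ 27.24*I)
B(I)/W = -25*(-I*sqrt(742)/742) = -(-25)*I*sqrt(742)/742 = 25*I*sqrt(742)/742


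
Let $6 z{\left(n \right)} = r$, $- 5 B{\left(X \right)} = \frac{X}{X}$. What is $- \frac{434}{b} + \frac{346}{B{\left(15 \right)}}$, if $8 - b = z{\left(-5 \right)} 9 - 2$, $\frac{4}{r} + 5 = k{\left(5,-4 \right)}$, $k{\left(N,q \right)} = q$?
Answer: $- \frac{28331}{16} \approx -1770.7$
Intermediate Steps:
$B{\left(X \right)} = - \frac{1}{5}$ ($B{\left(X \right)} = - \frac{X \frac{1}{X}}{5} = \left(- \frac{1}{5}\right) 1 = - \frac{1}{5}$)
$r = - \frac{4}{9}$ ($r = \frac{4}{-5 - 4} = \frac{4}{-9} = 4 \left(- \frac{1}{9}\right) = - \frac{4}{9} \approx -0.44444$)
$z{\left(n \right)} = - \frac{2}{27}$ ($z{\left(n \right)} = \frac{1}{6} \left(- \frac{4}{9}\right) = - \frac{2}{27}$)
$b = \frac{32}{3}$ ($b = 8 - \left(\left(- \frac{2}{27}\right) 9 - 2\right) = 8 - \left(- \frac{2}{3} - 2\right) = 8 - - \frac{8}{3} = 8 + \frac{8}{3} = \frac{32}{3} \approx 10.667$)
$- \frac{434}{b} + \frac{346}{B{\left(15 \right)}} = - \frac{434}{\frac{32}{3}} + \frac{346}{- \frac{1}{5}} = \left(-434\right) \frac{3}{32} + 346 \left(-5\right) = - \frac{651}{16} - 1730 = - \frac{28331}{16}$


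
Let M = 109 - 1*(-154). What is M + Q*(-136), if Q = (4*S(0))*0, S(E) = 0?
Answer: 263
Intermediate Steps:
M = 263 (M = 109 + 154 = 263)
Q = 0 (Q = (4*0)*0 = 0*0 = 0)
M + Q*(-136) = 263 + 0*(-136) = 263 + 0 = 263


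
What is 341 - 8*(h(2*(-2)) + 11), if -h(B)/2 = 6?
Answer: 349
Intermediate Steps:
h(B) = -12 (h(B) = -2*6 = -12)
341 - 8*(h(2*(-2)) + 11) = 341 - 8*(-12 + 11) = 341 - 8*(-1) = 341 + 8 = 349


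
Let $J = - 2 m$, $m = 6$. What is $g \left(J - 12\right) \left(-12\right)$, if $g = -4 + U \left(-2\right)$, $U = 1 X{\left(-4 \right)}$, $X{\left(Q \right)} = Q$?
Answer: $1152$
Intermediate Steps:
$J = -12$ ($J = \left(-2\right) 6 = -12$)
$U = -4$ ($U = 1 \left(-4\right) = -4$)
$g = 4$ ($g = -4 - -8 = -4 + 8 = 4$)
$g \left(J - 12\right) \left(-12\right) = 4 \left(-12 - 12\right) \left(-12\right) = 4 \left(-24\right) \left(-12\right) = \left(-96\right) \left(-12\right) = 1152$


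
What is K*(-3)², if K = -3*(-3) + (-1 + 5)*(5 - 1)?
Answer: 225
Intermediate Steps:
K = 25 (K = 9 + 4*4 = 9 + 16 = 25)
K*(-3)² = 25*(-3)² = 25*9 = 225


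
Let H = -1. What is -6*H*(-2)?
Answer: -12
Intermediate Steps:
-6*H*(-2) = -6*(-1)*(-2) = 6*(-2) = -12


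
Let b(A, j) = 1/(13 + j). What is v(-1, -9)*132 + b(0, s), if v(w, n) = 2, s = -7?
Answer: 1585/6 ≈ 264.17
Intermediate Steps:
v(-1, -9)*132 + b(0, s) = 2*132 + 1/(13 - 7) = 264 + 1/6 = 1585/6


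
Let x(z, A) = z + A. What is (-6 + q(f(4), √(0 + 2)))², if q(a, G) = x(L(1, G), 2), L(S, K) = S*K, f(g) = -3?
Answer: (4 - √2)² ≈ 6.6863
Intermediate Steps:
L(S, K) = K*S
x(z, A) = A + z
q(a, G) = 2 + G (q(a, G) = 2 + G*1 = 2 + G)
(-6 + q(f(4), √(0 + 2)))² = (-6 + (2 + √(0 + 2)))² = (-6 + (2 + √2))² = (-4 + √2)²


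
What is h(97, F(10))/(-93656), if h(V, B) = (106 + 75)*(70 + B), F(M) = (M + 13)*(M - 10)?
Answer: -6335/46828 ≈ -0.13528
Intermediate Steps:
F(M) = (-10 + M)*(13 + M) (F(M) = (13 + M)*(-10 + M) = (-10 + M)*(13 + M))
h(V, B) = 12670 + 181*B (h(V, B) = 181*(70 + B) = 12670 + 181*B)
h(97, F(10))/(-93656) = (12670 + 181*(-130 + 10**2 + 3*10))/(-93656) = (12670 + 181*(-130 + 100 + 30))*(-1/93656) = (12670 + 181*0)*(-1/93656) = (12670 + 0)*(-1/93656) = 12670*(-1/93656) = -6335/46828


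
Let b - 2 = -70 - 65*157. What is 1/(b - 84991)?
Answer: -1/95264 ≈ -1.0497e-5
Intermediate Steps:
b = -10273 (b = 2 + (-70 - 65*157) = 2 + (-70 - 10205) = 2 - 10275 = -10273)
1/(b - 84991) = 1/(-10273 - 84991) = 1/(-95264) = -1/95264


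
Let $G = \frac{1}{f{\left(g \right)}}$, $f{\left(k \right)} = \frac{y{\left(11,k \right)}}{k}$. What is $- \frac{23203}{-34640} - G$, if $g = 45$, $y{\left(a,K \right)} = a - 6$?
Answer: $- \frac{288557}{34640} \approx -8.3302$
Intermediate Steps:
$y{\left(a,K \right)} = -6 + a$
$f{\left(k \right)} = \frac{5}{k}$ ($f{\left(k \right)} = \frac{-6 + 11}{k} = \frac{5}{k}$)
$G = 9$ ($G = \frac{1}{5 \cdot \frac{1}{45}} = \frac{1}{\frac{1}{9}} = 9$)
$- \frac{23203}{-34640} - G = - \frac{23203}{-34640} - 9 = \left(-23203\right) \left(- \frac{1}{34640}\right) - 9 = \frac{23203}{34640} - 9 = - \frac{288557}{34640}$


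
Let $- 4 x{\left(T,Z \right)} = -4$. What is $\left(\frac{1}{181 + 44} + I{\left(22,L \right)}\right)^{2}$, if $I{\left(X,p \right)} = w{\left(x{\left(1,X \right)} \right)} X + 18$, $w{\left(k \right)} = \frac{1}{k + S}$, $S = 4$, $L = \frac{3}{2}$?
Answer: $\frac{25411681}{50625} \approx 501.96$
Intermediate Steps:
$L = \frac{3}{2}$ ($L = 3 \cdot \frac{1}{2} = \frac{3}{2} \approx 1.5$)
$x{\left(T,Z \right)} = 1$ ($x{\left(T,Z \right)} = \left(- \frac{1}{4}\right) \left(-4\right) = 1$)
$w{\left(k \right)} = \frac{1}{4 + k}$ ($w{\left(k \right)} = \frac{1}{k + 4} = \frac{1}{4 + k}$)
$I{\left(X,p \right)} = 18 + \frac{X}{5}$ ($I{\left(X,p \right)} = \frac{X}{4 + 1} + 18 = \frac{X}{5} + 18 = 18 + \frac{X}{5}$)
$\left(\frac{1}{181 + 44} + I{\left(22,L \right)}\right)^{2} = \left(\frac{1}{181 + 44} + \left(18 + \frac{1}{5} \cdot 22\right)\right)^{2} = \left(\frac{1}{225} + \left(18 + \frac{22}{5}\right)\right)^{2} = \left(\frac{1}{225} + \frac{112}{5}\right)^{2} = \left(\frac{5041}{225}\right)^{2} = \frac{25411681}{50625}$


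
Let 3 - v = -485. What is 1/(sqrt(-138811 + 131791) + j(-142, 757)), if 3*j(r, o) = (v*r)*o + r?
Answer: -8742869/152875516705832 - 3*I*sqrt(195)/152875516705832 ≈ -5.7189e-8 - 2.7403e-13*I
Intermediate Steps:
v = 488 (v = 3 - 1*(-485) = 3 + 485 = 488)
j(r, o) = r/3 + 488*o*r/3 (j(r, o) = ((488*r)*o + r)/3 = (488*o*r + r)/3 = (r + 488*o*r)/3 = r/3 + 488*o*r/3)
1/(sqrt(-138811 + 131791) + j(-142, 757)) = 1/(sqrt(-138811 + 131791) + (1/3)*(-142)*(1 + 488*757)) = 1/(sqrt(-7020) + (1/3)*(-142)*(1 + 369416)) = 1/(6*I*sqrt(195) + (1/3)*(-142)*369417) = 1/(6*I*sqrt(195) - 17485738) = 1/(-17485738 + 6*I*sqrt(195))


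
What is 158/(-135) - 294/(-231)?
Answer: 152/1485 ≈ 0.10236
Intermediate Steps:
158/(-135) - 294/(-231) = 158*(-1/135) - 294*(-1/231) = -158/135 + 14/11 = 152/1485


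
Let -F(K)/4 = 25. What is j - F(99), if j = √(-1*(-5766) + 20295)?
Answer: 100 + √26061 ≈ 261.43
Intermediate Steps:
j = √26061 (j = √(5766 + 20295) = √26061 ≈ 161.43)
F(K) = -100 (F(K) = -4*25 = -100)
j - F(99) = √26061 - 1*(-100) = √26061 + 100 = 100 + √26061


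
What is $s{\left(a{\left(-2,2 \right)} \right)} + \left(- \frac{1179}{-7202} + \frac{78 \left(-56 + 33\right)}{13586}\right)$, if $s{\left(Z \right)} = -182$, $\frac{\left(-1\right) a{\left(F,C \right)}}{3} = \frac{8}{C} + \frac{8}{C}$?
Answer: $- \frac{8902471099}{48923186} \approx -181.97$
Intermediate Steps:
$a{\left(F,C \right)} = - \frac{48}{C}$ ($a{\left(F,C \right)} = - 3 \left(\frac{8}{C} + \frac{8}{C}\right) = - 3 \frac{16}{C} = - \frac{48}{C}$)
$s{\left(a{\left(-2,2 \right)} \right)} + \left(- \frac{1179}{-7202} + \frac{78 \left(-56 + 33\right)}{13586}\right) = -182 + \left(- \frac{1179}{-7202} + \frac{78 \left(-56 + 33\right)}{13586}\right) = -182 + \left(\left(-1179\right) \left(- \frac{1}{7202}\right) + 78 \left(-23\right) \frac{1}{13586}\right) = -182 + \left(\frac{1179}{7202} - \frac{897}{6793}\right) = -182 + \frac{1548753}{48923186} = - \frac{8902471099}{48923186}$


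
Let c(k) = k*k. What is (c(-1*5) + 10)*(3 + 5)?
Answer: 280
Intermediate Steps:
c(k) = k²
(c(-1*5) + 10)*(3 + 5) = ((-1*5)² + 10)*(3 + 5) = ((-5)² + 10)*8 = (25 + 10)*8 = 35*8 = 280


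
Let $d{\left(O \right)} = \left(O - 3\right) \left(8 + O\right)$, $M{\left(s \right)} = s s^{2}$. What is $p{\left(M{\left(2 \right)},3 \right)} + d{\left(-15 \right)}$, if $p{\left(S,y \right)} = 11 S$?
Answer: $214$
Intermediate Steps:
$M{\left(s \right)} = s^{3}$
$d{\left(O \right)} = \left(-3 + O\right) \left(8 + O\right)$
$p{\left(M{\left(2 \right)},3 \right)} + d{\left(-15 \right)} = 11 \cdot 2^{3} + \left(-24 + \left(-15\right)^{2} + 5 \left(-15\right)\right) = 11 \cdot 8 - -126 = 88 + 126 = 214$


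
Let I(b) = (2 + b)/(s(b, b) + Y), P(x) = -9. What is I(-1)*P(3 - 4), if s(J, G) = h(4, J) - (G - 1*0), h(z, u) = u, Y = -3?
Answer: 3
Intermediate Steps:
s(J, G) = J - G (s(J, G) = J - (G - 1*0) = J - (G + 0) = J - G)
I(b) = -⅔ - b/3 (I(b) = (2 + b)/((b - b) - 3) = (2 + b)/(0 - 3) = (2 + b)/(-3) = (2 + b)*(-⅓) = -⅔ - b/3)
I(-1)*P(3 - 4) = (-⅔ - ⅓*(-1))*(-9) = (-⅔ + ⅓)*(-9) = -⅓*(-9) = 3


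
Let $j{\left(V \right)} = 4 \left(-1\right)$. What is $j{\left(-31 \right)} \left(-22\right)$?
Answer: $88$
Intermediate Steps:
$j{\left(V \right)} = -4$
$j{\left(-31 \right)} \left(-22\right) = \left(-4\right) \left(-22\right) = 88$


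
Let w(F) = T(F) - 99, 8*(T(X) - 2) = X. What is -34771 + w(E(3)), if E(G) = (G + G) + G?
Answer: -278935/8 ≈ -34867.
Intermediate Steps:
T(X) = 2 + X/8
E(G) = 3*G (E(G) = 2*G + G = 3*G)
w(F) = -97 + F/8 (w(F) = (2 + F/8) - 99 = -97 + F/8)
-34771 + w(E(3)) = -34771 + (-97 + (3*3)/8) = -34771 + (-97 + (⅛)*9) = -34771 + (-97 + 9/8) = -34771 - 767/8 = -278935/8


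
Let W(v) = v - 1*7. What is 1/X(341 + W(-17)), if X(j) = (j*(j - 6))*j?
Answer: 1/31252079 ≈ 3.1998e-8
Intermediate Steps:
W(v) = -7 + v (W(v) = v - 7 = -7 + v)
X(j) = j**2*(-6 + j) (X(j) = (j*(-6 + j))*j = j**2*(-6 + j))
1/X(341 + W(-17)) = 1/((341 + (-7 - 17))**2*(-6 + (341 + (-7 - 17)))) = 1/((341 - 24)**2*(-6 + (341 - 24))) = 1/(317**2*(-6 + 317)) = 1/(100489*311) = 1/31252079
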